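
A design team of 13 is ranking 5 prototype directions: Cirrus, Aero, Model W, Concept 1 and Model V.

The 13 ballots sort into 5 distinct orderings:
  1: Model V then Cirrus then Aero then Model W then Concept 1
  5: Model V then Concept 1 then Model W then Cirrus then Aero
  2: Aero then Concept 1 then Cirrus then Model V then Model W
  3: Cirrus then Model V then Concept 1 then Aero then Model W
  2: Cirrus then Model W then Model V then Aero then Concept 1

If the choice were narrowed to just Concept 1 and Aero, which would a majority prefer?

Concept 1

Ballots ranking Concept 1 above Aero: 5 + 3 = 8.
Ballots ranking Aero above Concept 1: 13 − 8 = 5.
Concept 1 wins the head-to-head 8–5.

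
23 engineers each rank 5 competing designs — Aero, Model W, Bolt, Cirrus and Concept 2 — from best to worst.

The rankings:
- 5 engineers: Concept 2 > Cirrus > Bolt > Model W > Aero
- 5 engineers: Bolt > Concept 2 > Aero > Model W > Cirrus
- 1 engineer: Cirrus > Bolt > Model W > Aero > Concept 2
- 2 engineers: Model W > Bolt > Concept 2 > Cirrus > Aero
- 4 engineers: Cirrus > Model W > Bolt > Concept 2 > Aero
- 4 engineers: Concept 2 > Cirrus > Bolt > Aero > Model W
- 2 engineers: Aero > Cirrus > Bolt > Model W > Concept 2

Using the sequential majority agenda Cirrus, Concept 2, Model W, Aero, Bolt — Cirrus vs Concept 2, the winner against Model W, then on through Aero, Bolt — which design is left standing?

Round 1: Cirrus vs Concept 2 — 7–16, Concept 2 advances.
Round 2: Concept 2 vs Model W — 14–9, Concept 2 advances.
Round 3: Concept 2 vs Aero — 20–3, Concept 2 advances.
Round 4: Concept 2 vs Bolt — 9–14, Bolt advances.
Bolt survives the agenda.

Bolt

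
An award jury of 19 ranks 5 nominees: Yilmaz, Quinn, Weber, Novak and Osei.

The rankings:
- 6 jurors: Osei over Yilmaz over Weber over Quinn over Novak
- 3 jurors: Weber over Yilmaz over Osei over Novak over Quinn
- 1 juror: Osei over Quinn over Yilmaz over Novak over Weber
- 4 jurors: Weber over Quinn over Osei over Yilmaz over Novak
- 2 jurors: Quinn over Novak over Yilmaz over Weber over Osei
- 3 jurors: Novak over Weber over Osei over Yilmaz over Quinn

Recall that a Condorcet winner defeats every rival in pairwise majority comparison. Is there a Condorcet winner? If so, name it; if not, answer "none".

Pairwise majorities:
Yilmaz–Quinn: Yilmaz 12–7.
Yilmaz vs Weber: Weber, 10–9.
Yilmaz–Novak: Yilmaz 14–5.
Yilmaz vs Osei: Osei, 14–5.
Quinn vs Weber: Weber wins 16–3.
Quinn vs Novak: Quinn, 13–6.
Quinn vs Osei: Osei wins 13–6.
Weber vs Novak: Weber wins 13–6.
Weber vs Osei: Weber wins 12–7.
Novak vs Osei: Osei, 14–5.
Weber defeats every rival head-to-head and is the Condorcet winner.

Weber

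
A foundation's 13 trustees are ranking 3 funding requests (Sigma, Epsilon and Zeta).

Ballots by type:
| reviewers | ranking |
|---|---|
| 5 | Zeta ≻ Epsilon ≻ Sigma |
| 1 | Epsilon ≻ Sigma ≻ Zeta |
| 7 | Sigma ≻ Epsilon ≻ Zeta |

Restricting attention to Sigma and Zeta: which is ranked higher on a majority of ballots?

Sigma

Ballots ranking Sigma above Zeta: 1 + 7 = 8.
Ballots ranking Zeta above Sigma: 13 − 8 = 5.
Sigma wins the head-to-head 8–5.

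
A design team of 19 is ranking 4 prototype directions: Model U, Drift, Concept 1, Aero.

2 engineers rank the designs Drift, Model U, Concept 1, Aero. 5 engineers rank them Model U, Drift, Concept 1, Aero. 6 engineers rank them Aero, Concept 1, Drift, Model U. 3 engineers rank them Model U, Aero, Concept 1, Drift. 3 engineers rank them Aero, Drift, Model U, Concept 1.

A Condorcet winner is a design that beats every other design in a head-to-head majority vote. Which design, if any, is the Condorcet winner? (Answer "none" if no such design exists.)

none

Pairwise majorities:
Model U vs Drift: 8 to 11, Drift.
Model U vs Concept 1: 13 to 6, Model U.
Model U vs Aero: 10 to 9, Model U.
Drift vs Concept 1: 2+5+3 = 10 for Drift, 9 for Concept 1 — Drift by 10–9.
Drift vs Aero: Drift preferred on 2+5 = 7 ballots; Aero wins 12–7.
Concept 1 vs Aero: 2+5 = 7 for Concept 1, 12 for Aero — Aero by 12–7.
No design is unbeaten: Model U loses to Drift; Drift loses to Aero; Concept 1 loses to Model U; Aero loses to Model U. In particular Model U beats Aero beats Drift beats Model U is a majority cycle — no Condorcet winner exists.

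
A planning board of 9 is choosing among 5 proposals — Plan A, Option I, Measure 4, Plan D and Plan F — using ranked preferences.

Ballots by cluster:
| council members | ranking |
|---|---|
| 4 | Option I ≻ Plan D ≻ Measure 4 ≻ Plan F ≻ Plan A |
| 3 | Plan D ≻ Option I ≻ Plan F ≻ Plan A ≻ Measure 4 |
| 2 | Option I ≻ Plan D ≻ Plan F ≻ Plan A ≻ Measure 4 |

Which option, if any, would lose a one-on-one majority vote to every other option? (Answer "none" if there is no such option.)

Head-to-head results (9 council members):
Plan A vs Option I: 0 for Plan A, 9 for Option I — Option I by 9–0.
Plan A vs Measure 4: 5 to 4, Plan A.
Plan A–Plan D: Plan D 9–0.
Plan A vs Plan F: 0 to 9, Plan F.
Option I vs Measure 4: Option I wins 9–0.
Option I vs Plan D: Option I is ranked higher on 4+2 = 6 ballots, Plan D on 3. Option I wins 6–3.
Option I–Plan F: Option I 9–0.
Measure 4–Plan D: Plan D 9–0.
Measure 4 vs Plan F: Plan F wins 5–4.
Plan D vs Plan F: Plan D preferred on 4+3+2 = 9 ballots; Plan D wins 9–0.
Only Measure 4 has no wins; Measure 4 is the Condorcet loser.

Measure 4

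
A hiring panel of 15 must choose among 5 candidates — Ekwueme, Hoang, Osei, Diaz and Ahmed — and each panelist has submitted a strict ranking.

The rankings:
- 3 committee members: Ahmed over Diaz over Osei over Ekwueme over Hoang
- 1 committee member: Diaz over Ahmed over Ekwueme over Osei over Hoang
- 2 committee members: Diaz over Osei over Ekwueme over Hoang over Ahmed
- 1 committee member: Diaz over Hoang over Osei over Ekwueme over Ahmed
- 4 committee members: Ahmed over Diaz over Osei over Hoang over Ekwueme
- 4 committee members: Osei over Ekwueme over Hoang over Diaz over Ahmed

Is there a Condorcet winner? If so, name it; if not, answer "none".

Pairwise majorities:
Ekwueme vs Hoang: Ekwueme wins 10–5.
Ekwueme–Osei: Osei 14–1.
Ekwueme vs Diaz: Diaz, 11–4.
Ekwueme vs Ahmed: Ahmed, 8–7.
Hoang vs Osei: Osei, 14–1.
Hoang vs Diaz: Diaz, 11–4.
Hoang vs Ahmed: Ahmed, 8–7.
Osei vs Diaz: Diaz wins 11–4.
Osei–Ahmed: Ahmed 8–7.
Diaz–Ahmed: Diaz 8–7.
Only Diaz has no losses; Diaz is the Condorcet winner.

Diaz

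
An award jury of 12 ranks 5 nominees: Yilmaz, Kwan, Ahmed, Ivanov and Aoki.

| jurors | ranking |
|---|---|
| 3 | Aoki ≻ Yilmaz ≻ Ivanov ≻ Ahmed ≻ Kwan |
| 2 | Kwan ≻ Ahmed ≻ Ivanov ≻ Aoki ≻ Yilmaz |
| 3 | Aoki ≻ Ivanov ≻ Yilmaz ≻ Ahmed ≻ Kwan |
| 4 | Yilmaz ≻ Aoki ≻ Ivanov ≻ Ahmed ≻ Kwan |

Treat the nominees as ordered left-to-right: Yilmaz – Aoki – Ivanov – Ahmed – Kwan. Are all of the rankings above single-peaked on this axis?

yes

Axis positions: Yilmaz=1, Aoki=2, Ivanov=3, Ahmed=4, Kwan=5.
Faction 1 (peak Aoki at position 2): ranking walks positions 2-1-3-4-5, expanding outward from the peak — single-peaked.
Faction 2 (peak Kwan at position 5): ranking walks positions 5-4-3-2-1, expanding outward from the peak — single-peaked.
Faction 3 (peak Aoki at position 2): ranking walks positions 2-3-1-4-5, expanding outward from the peak — single-peaked.
Faction 4 (peak Yilmaz at position 1): ranking walks positions 1-2-3-4-5, expanding outward from the peak — single-peaked.
Every ranking is single-peaked on this axis.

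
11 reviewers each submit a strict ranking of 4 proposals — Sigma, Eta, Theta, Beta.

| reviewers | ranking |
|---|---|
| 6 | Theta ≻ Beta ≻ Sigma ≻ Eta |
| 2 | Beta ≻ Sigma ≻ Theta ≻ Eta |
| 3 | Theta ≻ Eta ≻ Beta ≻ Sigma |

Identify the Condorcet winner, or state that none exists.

Pairwise majorities:
Sigma vs Eta: Sigma, 8–3.
Sigma vs Theta: Theta wins 9–2.
Sigma–Beta: Beta 11–0.
Eta–Theta: Theta 11–0.
Eta–Beta: Beta 8–3.
Theta vs Beta: Theta wins 9–2.
Theta beats each of Sigma, Eta, Beta — Theta is the Condorcet winner.

Theta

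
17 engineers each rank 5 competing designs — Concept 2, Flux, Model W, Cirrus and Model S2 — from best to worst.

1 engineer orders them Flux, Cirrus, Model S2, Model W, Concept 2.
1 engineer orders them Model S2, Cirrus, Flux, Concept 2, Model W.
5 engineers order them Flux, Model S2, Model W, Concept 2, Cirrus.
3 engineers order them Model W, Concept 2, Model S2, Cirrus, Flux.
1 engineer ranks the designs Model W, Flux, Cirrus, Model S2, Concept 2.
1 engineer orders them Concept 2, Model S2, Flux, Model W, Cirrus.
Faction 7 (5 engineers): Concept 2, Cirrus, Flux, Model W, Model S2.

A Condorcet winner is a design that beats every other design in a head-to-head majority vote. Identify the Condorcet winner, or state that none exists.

Check each pair by majority over 17 ballots:
Concept 2–Flux: Concept 2 9–8.
Concept 2–Model W: Model W 10–7.
Concept 2 vs Cirrus: Concept 2 wins 14–3.
Concept 2 vs Model S2: Concept 2 wins 9–8.
Flux–Model W: Flux 13–4.
Flux–Cirrus: Cirrus 9–8.
Flux vs Model S2: Flux wins 12–5.
Model W–Cirrus: Model W 10–7.
Model W–Model S2: Model W 9–8.
Cirrus vs Model S2: Model S2, 10–7.
Each design drops at least one matchup (Concept 2 loses to Model W; Flux loses to Concept 2; Model W loses to Flux; Cirrus loses to Concept 2; Model S2 loses to Concept 2); the cycle Concept 2 beats Flux beats Model W beats Concept 2 rules out a Condorcet winner.

none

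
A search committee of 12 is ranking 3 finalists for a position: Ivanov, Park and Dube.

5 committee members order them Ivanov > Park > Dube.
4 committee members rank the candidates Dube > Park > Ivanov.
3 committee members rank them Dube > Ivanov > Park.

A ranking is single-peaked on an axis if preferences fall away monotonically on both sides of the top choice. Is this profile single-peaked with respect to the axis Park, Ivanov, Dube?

Axis positions: Park=1, Ivanov=2, Dube=3.
Type 1 (peak Ivanov at position 2): ranking walks positions 2-1-3, expanding outward from the peak — single-peaked.
Type 2: ranking walks positions 3-1-2; Park is ranked above Ivanov even though Ivanov lies between Park and the peak Dube on the axis — preferences dip and rise again. Not single-peaked.
Type 3 (peak Dube at position 3): ranking walks positions 3-2-1, expanding outward from the peak — single-peaked.
Type 2 violates single-peakedness, so the profile is not single-peaked on this axis.

no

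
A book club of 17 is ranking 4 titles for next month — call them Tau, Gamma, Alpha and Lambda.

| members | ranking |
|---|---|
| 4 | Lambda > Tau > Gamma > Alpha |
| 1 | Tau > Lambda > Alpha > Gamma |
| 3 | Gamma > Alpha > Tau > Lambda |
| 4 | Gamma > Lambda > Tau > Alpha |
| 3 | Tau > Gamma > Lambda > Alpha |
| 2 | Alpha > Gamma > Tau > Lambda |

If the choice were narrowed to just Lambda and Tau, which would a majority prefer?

Ballots ranking Lambda above Tau: 4 + 4 = 8.
Ballots ranking Tau above Lambda: 17 − 8 = 9.
Tau wins the head-to-head 9–8.

Tau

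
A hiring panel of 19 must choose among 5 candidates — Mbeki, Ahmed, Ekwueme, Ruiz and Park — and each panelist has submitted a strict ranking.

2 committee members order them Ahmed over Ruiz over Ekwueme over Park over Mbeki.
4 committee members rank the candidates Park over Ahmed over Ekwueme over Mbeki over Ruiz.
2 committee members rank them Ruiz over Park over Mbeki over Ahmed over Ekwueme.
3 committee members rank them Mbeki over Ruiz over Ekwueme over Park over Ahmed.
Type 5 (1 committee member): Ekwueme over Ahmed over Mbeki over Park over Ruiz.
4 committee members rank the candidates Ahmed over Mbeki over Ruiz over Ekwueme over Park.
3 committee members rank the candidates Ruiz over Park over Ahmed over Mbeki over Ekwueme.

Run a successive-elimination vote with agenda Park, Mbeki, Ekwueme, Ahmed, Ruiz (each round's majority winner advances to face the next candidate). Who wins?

Round 1: Park vs Mbeki — 11–8, Park advances.
Round 2: Park vs Ekwueme — 9–10, Ekwueme advances.
Round 3: Ekwueme vs Ahmed — 4–15, Ahmed advances.
Round 4: Ahmed vs Ruiz — 11–8, Ahmed advances.
The agenda winner is Ahmed.

Ahmed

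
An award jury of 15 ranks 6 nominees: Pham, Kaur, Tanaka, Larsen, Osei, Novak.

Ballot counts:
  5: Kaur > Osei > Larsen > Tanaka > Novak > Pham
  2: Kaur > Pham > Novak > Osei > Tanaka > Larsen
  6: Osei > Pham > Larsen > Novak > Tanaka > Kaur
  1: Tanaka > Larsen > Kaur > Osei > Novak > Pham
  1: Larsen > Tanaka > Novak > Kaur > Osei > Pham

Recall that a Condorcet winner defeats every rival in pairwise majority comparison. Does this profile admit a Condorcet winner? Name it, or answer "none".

Pairwise majorities:
Pham vs Kaur: Kaur, 9–6.
Pham vs Tanaka: Pham, 8–7.
Pham–Larsen: Pham 8–7.
Pham vs Osei: Osei wins 13–2.
Pham vs Novak: Pham, 8–7.
Kaur–Tanaka: Tanaka 8–7.
Kaur vs Larsen: Larsen, 8–7.
Kaur–Osei: Kaur 9–6.
Kaur–Novak: Kaur 8–7.
Tanaka–Larsen: Larsen 12–3.
Tanaka vs Osei: Osei wins 13–2.
Tanaka vs Novak: Novak, 8–7.
Larsen vs Osei: Osei, 13–2.
Larsen–Novak: Larsen 13–2.
Osei vs Novak: Osei wins 12–3.
No nominee is unbeaten: Pham loses to Kaur; Kaur loses to Tanaka; Tanaka loses to Pham; Larsen loses to Pham; Osei loses to Kaur; Novak loses to Pham. In particular Pham > Tanaka > Kaur > Pham is a majority cycle — no Condorcet winner exists.

none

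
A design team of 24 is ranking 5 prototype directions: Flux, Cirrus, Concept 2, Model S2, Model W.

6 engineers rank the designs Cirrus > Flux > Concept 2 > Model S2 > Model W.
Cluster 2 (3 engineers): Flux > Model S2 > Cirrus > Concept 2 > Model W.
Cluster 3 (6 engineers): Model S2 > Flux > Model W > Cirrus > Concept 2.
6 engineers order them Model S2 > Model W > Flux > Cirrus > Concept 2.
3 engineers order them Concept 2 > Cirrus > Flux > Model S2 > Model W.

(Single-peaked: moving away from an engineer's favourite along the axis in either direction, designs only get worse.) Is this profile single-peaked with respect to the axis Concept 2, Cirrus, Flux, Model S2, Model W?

yes

Axis positions: Concept 2=1, Cirrus=2, Flux=3, Model S2=4, Model W=5.
Cluster 1 (peak Cirrus at position 2): ranking walks positions 2-3-1-4-5, expanding outward from the peak — single-peaked.
Cluster 2 (peak Flux at position 3): ranking walks positions 3-4-2-1-5, expanding outward from the peak — single-peaked.
Cluster 3 (peak Model S2 at position 4): ranking walks positions 4-3-5-2-1, expanding outward from the peak — single-peaked.
Cluster 4 (peak Model S2 at position 4): ranking walks positions 4-5-3-2-1, expanding outward from the peak — single-peaked.
Cluster 5 (peak Concept 2 at position 1): ranking walks positions 1-2-3-4-5, expanding outward from the peak — single-peaked.
Every ranking is single-peaked on this axis.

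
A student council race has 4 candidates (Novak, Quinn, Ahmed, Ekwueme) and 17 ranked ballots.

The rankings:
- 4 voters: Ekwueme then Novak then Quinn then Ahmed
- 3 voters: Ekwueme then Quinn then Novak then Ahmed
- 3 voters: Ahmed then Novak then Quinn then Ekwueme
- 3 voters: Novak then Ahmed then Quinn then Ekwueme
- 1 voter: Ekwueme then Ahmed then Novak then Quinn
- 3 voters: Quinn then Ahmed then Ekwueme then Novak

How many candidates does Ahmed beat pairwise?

1

Ahmed against each rival (17 voters):
Ahmed vs Novak: Ahmed is ranked higher on 3+1+3 = 7 ballots, Novak on 10. Novak wins 10–7.
Ahmed vs Quinn: 3+3+1 = 7 for Ahmed, 10 for Quinn — Quinn by 10–7.
Ahmed–Ekwueme: Ahmed 9–8.
Ahmed beats Ekwueme; loses to Novak, Quinn — 1 pairwise win.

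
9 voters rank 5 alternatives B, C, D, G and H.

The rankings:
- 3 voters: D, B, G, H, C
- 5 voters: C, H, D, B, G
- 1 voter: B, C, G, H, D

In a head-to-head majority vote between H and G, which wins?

Ballots ranking H above G: 5.
Ballots ranking G above H: 9 − 5 = 4.
H wins the head-to-head 5–4.

H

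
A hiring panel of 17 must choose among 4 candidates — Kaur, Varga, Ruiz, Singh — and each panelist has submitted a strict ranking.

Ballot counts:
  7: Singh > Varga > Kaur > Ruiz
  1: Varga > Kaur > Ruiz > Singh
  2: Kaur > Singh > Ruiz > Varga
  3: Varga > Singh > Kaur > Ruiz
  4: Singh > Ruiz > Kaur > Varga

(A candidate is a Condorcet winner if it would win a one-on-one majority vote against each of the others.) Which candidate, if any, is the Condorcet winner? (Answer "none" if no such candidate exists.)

Singh

Check each pair by majority over 17 ballots:
Kaur vs Varga: 6 to 11, Varga.
Kaur vs Ruiz: Kaur is ranked higher on 7+1+2+3 = 13 ballots, Ruiz on 4. Kaur wins 13–4.
Kaur vs Singh: 3 to 14, Singh.
Varga vs Ruiz: Varga preferred on 7+1+3 = 11 ballots; Varga wins 11–6.
Varga vs Singh: Varga preferred on 1+3 = 4 ballots; Singh wins 13–4.
Ruiz vs Singh: 1 to 16, Singh.
Singh beats each of Kaur, Varga, Ruiz — Singh is the Condorcet winner.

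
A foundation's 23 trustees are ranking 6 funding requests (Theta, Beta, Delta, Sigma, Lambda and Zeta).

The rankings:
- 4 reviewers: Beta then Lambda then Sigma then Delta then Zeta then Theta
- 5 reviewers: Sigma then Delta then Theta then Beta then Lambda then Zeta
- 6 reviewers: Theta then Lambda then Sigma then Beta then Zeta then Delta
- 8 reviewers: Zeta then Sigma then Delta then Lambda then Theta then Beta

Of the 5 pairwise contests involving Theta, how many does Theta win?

Theta against each rival (23 reviewers):
Theta vs Beta: Theta is ranked higher on 5+6+8 = 19 ballots, Beta on 4. Theta wins 19–4.
Theta vs Delta: Delta wins 17–6.
Theta vs Sigma: Theta is ranked higher on 6 ballots, Sigma on 17. Sigma wins 17–6.
Theta vs Lambda: Lambda, 12–11.
Theta vs Zeta: 11 to 12, Zeta.
Theta beats Beta; loses to Delta, Sigma, Lambda, Zeta — 1 pairwise win.

1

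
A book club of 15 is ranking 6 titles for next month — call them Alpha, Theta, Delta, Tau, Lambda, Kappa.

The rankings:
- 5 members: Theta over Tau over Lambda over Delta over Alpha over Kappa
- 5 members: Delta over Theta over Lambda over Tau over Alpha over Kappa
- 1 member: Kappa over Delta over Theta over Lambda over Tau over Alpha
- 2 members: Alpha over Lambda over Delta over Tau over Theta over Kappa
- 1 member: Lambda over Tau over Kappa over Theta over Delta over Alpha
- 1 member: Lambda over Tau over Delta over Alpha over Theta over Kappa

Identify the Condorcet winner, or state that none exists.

none

Pairwise majorities:
Alpha–Theta: Theta 12–3.
Alpha vs Delta: Delta, 13–2.
Alpha vs Tau: Tau wins 13–2.
Alpha–Lambda: Lambda 13–2.
Alpha vs Kappa: Alpha, 13–2.
Theta vs Delta: Delta wins 9–6.
Theta vs Tau: Theta wins 11–4.
Theta vs Lambda: Theta, 11–4.
Theta vs Kappa: Theta wins 13–2.
Delta–Tau: Delta 8–7.
Delta vs Lambda: Lambda wins 9–6.
Delta vs Kappa: Delta wins 13–2.
Tau vs Lambda: Lambda, 10–5.
Tau vs Kappa: Tau, 14–1.
Lambda vs Kappa: Lambda wins 14–1.
No book is unbeaten: Alpha loses to Theta; Theta loses to Delta; Delta loses to Lambda; Tau loses to Theta; Lambda loses to Theta; Kappa loses to Alpha. In particular Theta beats Lambda beats Delta beats Theta is a majority cycle — no Condorcet winner exists.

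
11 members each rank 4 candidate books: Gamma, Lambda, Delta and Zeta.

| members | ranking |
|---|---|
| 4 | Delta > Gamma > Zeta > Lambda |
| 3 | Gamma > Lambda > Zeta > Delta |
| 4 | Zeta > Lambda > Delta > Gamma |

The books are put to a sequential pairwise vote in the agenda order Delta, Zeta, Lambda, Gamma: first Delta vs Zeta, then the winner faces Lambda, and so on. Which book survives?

Gamma

Round 1: Delta vs Zeta — 4–7, Zeta advances.
Round 2: Zeta vs Lambda — 8–3, Zeta advances.
Round 3: Zeta vs Gamma — 4–7, Gamma advances.
The agenda winner is Gamma.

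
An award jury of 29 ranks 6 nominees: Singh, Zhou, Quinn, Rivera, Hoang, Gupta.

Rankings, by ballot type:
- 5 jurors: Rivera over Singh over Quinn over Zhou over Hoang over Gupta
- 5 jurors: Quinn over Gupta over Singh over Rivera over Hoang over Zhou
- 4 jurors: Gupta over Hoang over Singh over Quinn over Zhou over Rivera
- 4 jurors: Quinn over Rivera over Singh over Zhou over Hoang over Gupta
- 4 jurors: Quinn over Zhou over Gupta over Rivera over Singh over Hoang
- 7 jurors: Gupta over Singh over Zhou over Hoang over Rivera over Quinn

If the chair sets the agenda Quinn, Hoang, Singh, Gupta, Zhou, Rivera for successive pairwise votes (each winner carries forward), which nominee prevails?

Round 1: Quinn vs Hoang — 18–11, Quinn advances.
Round 2: Quinn vs Singh — 13–16, Singh advances.
Round 3: Singh vs Gupta — 9–20, Gupta advances.
Round 4: Gupta vs Zhou — 16–13, Gupta advances.
Round 5: Gupta vs Rivera — 20–9, Gupta advances.
The agenda winner is Gupta.

Gupta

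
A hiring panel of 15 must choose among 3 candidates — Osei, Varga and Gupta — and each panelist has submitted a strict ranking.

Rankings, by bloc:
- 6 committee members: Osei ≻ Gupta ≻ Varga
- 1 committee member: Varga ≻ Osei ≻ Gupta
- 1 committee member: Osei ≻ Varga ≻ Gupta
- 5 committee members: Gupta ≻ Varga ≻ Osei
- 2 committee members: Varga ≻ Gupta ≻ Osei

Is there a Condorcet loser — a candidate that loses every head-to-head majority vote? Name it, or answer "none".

none

Pairwise majorities:
Osei vs Varga: 7 to 8, Varga.
Osei–Gupta: Osei 8–7.
Varga vs Gupta: Gupta, 11–4.
No candidate is winless: Osei beats Gupta; Varga beats Osei; Gupta beats Varga. There is no Condorcet loser.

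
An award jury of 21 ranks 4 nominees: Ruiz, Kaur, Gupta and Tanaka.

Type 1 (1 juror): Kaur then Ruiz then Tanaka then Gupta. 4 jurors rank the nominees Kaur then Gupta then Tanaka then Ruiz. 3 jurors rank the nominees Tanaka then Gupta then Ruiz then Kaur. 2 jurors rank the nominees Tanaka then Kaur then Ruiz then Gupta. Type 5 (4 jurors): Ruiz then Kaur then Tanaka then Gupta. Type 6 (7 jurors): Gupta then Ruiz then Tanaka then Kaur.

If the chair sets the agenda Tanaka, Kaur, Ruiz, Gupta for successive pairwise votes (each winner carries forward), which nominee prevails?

Round 1: Tanaka vs Kaur — 12–9, Tanaka advances.
Round 2: Tanaka vs Ruiz — 9–12, Ruiz advances.
Round 3: Ruiz vs Gupta — 7–14, Gupta advances.
The agenda winner is Gupta.

Gupta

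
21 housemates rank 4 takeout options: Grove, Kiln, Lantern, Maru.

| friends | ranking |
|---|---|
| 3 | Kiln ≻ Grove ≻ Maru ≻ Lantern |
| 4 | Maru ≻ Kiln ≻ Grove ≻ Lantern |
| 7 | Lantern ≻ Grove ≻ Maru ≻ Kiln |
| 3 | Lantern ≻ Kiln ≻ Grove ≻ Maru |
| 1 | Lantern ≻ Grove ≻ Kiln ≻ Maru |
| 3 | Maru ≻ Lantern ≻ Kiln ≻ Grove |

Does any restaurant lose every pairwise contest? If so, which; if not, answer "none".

Pairwise majorities:
Grove vs Kiln: 8 to 13, Kiln.
Grove vs Lantern: 7 to 14, Lantern.
Grove vs Maru: 14 to 7, Grove.
Kiln vs Lantern: 7 to 14, Lantern.
Kiln vs Maru: Maru, 14–7.
Lantern vs Maru: Lantern, 11–10.
Each restaurant has at least one pairwise win (Grove beats Maru; Kiln beats Grove; Lantern beats Grove; Maru beats Kiln) — no Condorcet loser.

none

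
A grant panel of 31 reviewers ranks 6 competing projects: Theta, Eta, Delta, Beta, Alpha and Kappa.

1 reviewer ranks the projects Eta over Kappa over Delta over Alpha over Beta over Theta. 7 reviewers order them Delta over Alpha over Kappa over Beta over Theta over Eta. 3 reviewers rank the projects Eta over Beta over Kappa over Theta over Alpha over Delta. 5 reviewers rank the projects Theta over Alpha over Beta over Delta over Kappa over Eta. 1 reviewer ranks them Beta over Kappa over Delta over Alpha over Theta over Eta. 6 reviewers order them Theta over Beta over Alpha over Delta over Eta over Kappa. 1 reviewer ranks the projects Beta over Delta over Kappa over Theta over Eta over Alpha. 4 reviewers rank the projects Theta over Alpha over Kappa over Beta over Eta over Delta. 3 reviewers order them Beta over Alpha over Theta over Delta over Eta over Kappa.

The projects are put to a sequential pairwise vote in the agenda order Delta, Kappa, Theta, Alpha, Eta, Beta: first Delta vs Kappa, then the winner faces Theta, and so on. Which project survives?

Beta

Round 1: Delta vs Kappa — 22–9, Delta advances.
Round 2: Delta vs Theta — 10–21, Theta advances.
Round 3: Theta vs Alpha — 19–12, Theta advances.
Round 4: Theta vs Eta — 27–4, Theta advances.
Round 5: Theta vs Beta — 15–16, Beta advances.
Beta survives the agenda.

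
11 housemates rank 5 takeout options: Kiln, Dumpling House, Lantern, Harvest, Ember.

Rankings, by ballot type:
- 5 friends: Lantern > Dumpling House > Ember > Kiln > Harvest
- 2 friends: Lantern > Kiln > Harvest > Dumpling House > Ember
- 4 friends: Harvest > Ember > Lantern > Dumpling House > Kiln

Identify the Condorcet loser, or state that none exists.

Pairwise majorities:
Kiln vs Dumpling House: Dumpling House wins 9–2.
Kiln–Lantern: Lantern 11–0.
Kiln vs Harvest: Kiln wins 7–4.
Kiln–Ember: Ember 9–2.
Dumpling House vs Lantern: 0 to 11, Lantern.
Dumpling House vs Harvest: Harvest, 6–5.
Dumpling House vs Ember: Dumpling House, 7–4.
Lantern vs Harvest: Lantern wins 7–4.
Lantern vs Ember: Lantern wins 7–4.
Harvest vs Ember: Harvest wins 6–5.
No restaurant is winless: Kiln beats Harvest; Dumpling House beats Kiln; Lantern beats Kiln; Harvest beats Dumpling House; Ember beats Kiln. There is no Condorcet loser.

none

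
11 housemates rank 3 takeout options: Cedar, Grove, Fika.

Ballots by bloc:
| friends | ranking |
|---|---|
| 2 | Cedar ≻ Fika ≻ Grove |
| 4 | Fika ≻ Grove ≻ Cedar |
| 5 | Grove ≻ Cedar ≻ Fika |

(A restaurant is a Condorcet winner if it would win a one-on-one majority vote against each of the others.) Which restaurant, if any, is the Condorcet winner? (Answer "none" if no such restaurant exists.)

none

Head-to-head results (11 friends):
Cedar vs Grove: 2 for Cedar, 9 for Grove — Grove by 9–2.
Cedar vs Fika: 7 to 4, Cedar.
Grove vs Fika: Grove is ranked higher on 5 ballots, Fika on 6. Fika wins 6–5.
Each restaurant drops at least one matchup (Cedar loses to Grove; Grove loses to Fika; Fika loses to Cedar); the cycle Cedar > Fika > Grove > Cedar rules out a Condorcet winner.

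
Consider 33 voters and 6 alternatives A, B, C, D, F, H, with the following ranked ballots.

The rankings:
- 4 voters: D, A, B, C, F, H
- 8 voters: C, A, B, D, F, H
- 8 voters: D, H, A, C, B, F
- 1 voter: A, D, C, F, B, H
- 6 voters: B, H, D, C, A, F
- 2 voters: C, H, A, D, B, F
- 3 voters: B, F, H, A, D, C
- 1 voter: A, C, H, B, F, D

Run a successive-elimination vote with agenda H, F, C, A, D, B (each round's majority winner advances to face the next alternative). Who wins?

Round 1: H vs F — 17–16, H advances.
Round 2: H vs C — 17–16, H advances.
Round 3: H vs A — 19–14, H advances.
Round 4: H vs D — 12–21, D advances.
Round 5: D vs B — 15–18, B advances.
The agenda winner is B.

B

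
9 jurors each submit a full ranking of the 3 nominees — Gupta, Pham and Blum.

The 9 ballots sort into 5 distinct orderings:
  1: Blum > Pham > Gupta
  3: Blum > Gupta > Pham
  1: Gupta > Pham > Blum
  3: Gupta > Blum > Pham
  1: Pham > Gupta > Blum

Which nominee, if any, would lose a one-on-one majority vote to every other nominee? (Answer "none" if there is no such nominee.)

Pham

Pairwise majorities:
Gupta vs Pham: Gupta, 7–2.
Gupta vs Blum: Gupta preferred on 1+3+1 = 5 ballots; Gupta wins 5–4.
Pham vs Blum: Pham is ranked higher on 1+1 = 2 ballots, Blum on 7. Blum wins 7–2.
Pham loses to every other nominee — it is the Condorcet loser.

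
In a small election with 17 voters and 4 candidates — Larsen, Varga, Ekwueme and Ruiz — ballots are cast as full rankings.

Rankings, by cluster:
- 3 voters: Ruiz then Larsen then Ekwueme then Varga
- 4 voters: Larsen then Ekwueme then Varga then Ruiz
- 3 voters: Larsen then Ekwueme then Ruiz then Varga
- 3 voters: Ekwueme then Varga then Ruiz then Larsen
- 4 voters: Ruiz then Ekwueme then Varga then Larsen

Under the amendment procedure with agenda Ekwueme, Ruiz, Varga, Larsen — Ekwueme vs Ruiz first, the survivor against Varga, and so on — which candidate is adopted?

Larsen

Round 1: Ekwueme vs Ruiz — 10–7, Ekwueme advances.
Round 2: Ekwueme vs Varga — 17–0, Ekwueme advances.
Round 3: Ekwueme vs Larsen — 7–10, Larsen advances.
The agenda winner is Larsen.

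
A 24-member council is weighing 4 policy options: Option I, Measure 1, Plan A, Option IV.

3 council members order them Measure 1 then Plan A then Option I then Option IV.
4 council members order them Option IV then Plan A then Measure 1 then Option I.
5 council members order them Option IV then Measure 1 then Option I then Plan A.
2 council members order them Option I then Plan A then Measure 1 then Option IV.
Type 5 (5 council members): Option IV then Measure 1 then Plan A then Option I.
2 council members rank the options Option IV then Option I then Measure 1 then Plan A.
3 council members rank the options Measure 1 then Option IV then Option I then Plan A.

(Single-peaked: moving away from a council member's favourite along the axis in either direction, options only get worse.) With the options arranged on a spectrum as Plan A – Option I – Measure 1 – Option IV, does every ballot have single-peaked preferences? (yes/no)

no

Axis positions: Plan A=1, Option I=2, Measure 1=3, Option IV=4.
Type 1: ranking walks positions 3-1-2-4; Plan A is ranked above Option I even though Option I lies between Plan A and the peak Measure 1 on the axis — preferences dip and rise again. Not single-peaked.
Type 2: ranking walks positions 4-1-3-2; Plan A is ranked above Measure 1 even though Measure 1 lies between Plan A and the peak Option IV on the axis — preferences dip and rise again. Not single-peaked.
Type 3 (peak Option IV at position 4): ranking walks positions 4-3-2-1, expanding outward from the peak — single-peaked.
Type 4 (peak Option I at position 2): ranking walks positions 2-1-3-4, expanding outward from the peak — single-peaked.
Type 5: ranking walks positions 4-3-1-2; Plan A is ranked above Option I even though Option I lies between Plan A and the peak Option IV on the axis — preferences dip and rise again. Not single-peaked.
Type 6: ranking walks positions 4-2-3-1; Option I is ranked above Measure 1 even though Measure 1 lies between Option I and the peak Option IV on the axis — preferences dip and rise again. Not single-peaked.
Type 7 (peak Measure 1 at position 3): ranking walks positions 3-4-2-1, expanding outward from the peak — single-peaked.
Type 1 violates single-peakedness, so the profile is not single-peaked on this axis.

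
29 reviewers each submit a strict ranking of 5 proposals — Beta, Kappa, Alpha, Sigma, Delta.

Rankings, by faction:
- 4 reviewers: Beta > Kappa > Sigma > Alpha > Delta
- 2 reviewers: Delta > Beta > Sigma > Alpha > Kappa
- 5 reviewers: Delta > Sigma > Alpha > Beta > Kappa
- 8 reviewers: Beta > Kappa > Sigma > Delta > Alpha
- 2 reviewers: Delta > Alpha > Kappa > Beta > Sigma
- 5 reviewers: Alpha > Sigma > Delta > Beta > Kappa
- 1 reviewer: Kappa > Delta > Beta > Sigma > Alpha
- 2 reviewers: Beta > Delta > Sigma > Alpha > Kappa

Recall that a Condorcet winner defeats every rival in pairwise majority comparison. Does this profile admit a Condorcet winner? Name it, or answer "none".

none

Check each pair by majority over 29 ballots:
Beta vs Kappa: 4+2+5+8+5+2 = 26 for Beta, 3 for Kappa — Beta by 26–3.
Beta vs Alpha: 17 to 12, Beta.
Beta vs Sigma: 19 to 10, Beta.
Beta vs Delta: Beta preferred on 4+8+2 = 14 ballots; Delta wins 15–14.
Kappa vs Alpha: 4+8+1 = 13 for Kappa, 16 for Alpha — Alpha by 16–13.
Kappa vs Sigma: Kappa is ranked higher on 4+8+2+1 = 15 ballots, Sigma on 14. Kappa wins 15–14.
Kappa vs Delta: 13 to 16, Delta.
Alpha vs Sigma: 2+5 = 7 for Alpha, 22 for Sigma — Sigma by 22–7.
Alpha vs Delta: Alpha preferred on 4+5 = 9 ballots; Delta wins 20–9.
Sigma vs Delta: Sigma is ranked higher on 4+8+5 = 17 ballots, Delta on 12. Sigma wins 17–12.
No project is unbeaten: Beta loses to Delta; Kappa loses to Beta; Alpha loses to Beta; Sigma loses to Beta; Delta loses to Sigma. In particular Beta > Sigma > Delta > Beta is a majority cycle — no Condorcet winner exists.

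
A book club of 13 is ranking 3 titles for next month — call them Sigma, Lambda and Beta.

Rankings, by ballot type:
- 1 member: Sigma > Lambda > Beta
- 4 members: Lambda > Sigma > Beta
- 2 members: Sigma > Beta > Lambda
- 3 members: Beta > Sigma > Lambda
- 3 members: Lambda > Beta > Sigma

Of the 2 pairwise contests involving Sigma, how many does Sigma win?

1

Sigma against each rival (13 members):
Sigma vs Lambda: Lambda wins 7–6.
Sigma vs Beta: 7 to 6, Sigma.
Sigma beats Beta; loses to Lambda — 1 pairwise win.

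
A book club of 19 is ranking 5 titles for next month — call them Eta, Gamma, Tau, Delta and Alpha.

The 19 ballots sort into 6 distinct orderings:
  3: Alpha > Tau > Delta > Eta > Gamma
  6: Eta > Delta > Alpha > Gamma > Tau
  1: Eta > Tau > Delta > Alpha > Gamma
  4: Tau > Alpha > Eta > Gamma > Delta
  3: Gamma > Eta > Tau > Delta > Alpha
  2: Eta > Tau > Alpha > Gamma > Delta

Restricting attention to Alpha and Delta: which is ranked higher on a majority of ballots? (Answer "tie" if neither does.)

Delta

Ballots ranking Alpha above Delta: 3 + 4 + 2 = 9.
Ballots ranking Delta above Alpha: 19 − 9 = 10.
Delta wins the head-to-head 10–9.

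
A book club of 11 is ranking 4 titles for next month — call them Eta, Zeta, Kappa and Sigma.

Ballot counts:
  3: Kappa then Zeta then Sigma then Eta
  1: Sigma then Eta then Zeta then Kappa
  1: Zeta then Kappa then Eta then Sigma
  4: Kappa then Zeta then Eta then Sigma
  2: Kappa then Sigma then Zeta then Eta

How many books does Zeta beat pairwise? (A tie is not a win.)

Zeta against each rival (11 members):
Zeta vs Eta: Zeta is ranked higher on 3+1+4+2 = 10 ballots, Eta on 1. Zeta wins 10–1.
Zeta vs Kappa: Kappa, 9–2.
Zeta vs Sigma: Zeta wins 8–3.
Zeta beats Eta, Sigma; loses to Kappa — 2 pairwise wins.

2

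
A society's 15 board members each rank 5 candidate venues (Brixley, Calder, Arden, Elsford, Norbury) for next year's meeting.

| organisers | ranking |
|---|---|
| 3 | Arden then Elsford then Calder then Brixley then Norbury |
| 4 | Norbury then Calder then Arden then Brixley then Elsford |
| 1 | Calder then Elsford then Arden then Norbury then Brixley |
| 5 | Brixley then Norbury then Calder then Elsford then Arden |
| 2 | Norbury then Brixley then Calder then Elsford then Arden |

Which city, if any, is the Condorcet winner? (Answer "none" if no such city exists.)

none

Pairwise majorities:
Brixley vs Calder: Calder, 8–7.
Brixley–Arden: Arden 8–7.
Brixley vs Elsford: Brixley, 11–4.
Brixley vs Norbury: 3+5 = 8 for Brixley, 7 for Norbury — Brixley by 8–7.
Calder–Arden: Calder 12–3.
Calder–Elsford: Calder 12–3.
Calder vs Norbury: 4 to 11, Norbury.
Arden vs Elsford: Arden is ranked higher on 3+4 = 7 ballots, Elsford on 8. Elsford wins 8–7.
Arden vs Norbury: Arden preferred on 3+1 = 4 ballots; Norbury wins 11–4.
Elsford vs Norbury: Norbury, 11–4.
No city is unbeaten: Brixley loses to Calder; Calder loses to Norbury; Arden loses to Calder; Elsford loses to Brixley; Norbury loses to Brixley. In particular Brixley beats Elsford beats Arden beats Brixley is a majority cycle — no Condorcet winner exists.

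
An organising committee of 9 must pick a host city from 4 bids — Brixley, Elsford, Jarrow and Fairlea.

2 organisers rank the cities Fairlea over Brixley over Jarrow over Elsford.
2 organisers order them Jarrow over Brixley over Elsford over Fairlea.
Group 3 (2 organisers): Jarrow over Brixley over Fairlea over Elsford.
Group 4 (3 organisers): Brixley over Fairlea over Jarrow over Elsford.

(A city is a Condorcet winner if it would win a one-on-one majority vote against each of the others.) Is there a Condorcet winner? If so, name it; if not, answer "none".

Brixley

Pairwise majorities:
Brixley vs Elsford: 2+2+2+3 = 9 for Brixley, 0 for Elsford — Brixley by 9–0.
Brixley vs Jarrow: 5 to 4, Brixley.
Brixley vs Fairlea: Brixley is ranked higher on 2+2+3 = 7 ballots, Fairlea on 2. Brixley wins 7–2.
Elsford vs Jarrow: 0 for Elsford, 9 for Jarrow — Jarrow by 9–0.
Elsford vs Fairlea: 2 for Elsford, 7 for Fairlea — Fairlea by 7–2.
Jarrow vs Fairlea: Jarrow preferred on 2+2 = 4 ballots; Fairlea wins 5–4.
Brixley beats each of Elsford, Jarrow, Fairlea — Brixley is the Condorcet winner.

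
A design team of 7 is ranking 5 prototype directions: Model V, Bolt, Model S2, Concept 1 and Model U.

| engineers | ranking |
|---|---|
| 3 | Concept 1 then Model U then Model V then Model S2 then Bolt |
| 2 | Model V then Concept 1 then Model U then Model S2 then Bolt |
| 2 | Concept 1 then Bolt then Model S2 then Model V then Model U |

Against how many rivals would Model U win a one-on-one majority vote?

2

Model U against each rival (7 engineers):
Model U vs Model V: 3 to 4, Model V.
Model U vs Bolt: Model U is ranked higher on 3+2 = 5 ballots, Bolt on 2. Model U wins 5–2.
Model U vs Model S2: Model U preferred on 3+2 = 5 ballots; Model U wins 5–2.
Model U vs Concept 1: Concept 1, 7–0.
Model U beats Bolt, Model S2; loses to Model V, Concept 1 — 2 pairwise wins.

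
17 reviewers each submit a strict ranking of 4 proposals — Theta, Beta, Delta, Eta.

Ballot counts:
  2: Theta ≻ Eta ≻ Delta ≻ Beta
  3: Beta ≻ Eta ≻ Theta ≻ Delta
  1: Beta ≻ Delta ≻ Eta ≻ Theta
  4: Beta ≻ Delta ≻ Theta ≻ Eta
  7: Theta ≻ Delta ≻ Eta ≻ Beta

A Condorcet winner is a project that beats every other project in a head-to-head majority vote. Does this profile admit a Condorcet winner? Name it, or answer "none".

Check each pair by majority over 17 ballots:
Theta vs Beta: 9 to 8, Theta.
Theta vs Delta: Theta, 12–5.
Theta vs Eta: Theta, 13–4.
Beta vs Delta: Delta wins 9–8.
Beta vs Eta: 8 to 9, Eta.
Delta–Eta: Delta 12–5.
Theta beats each of Beta, Delta, Eta — Theta is the Condorcet winner.

Theta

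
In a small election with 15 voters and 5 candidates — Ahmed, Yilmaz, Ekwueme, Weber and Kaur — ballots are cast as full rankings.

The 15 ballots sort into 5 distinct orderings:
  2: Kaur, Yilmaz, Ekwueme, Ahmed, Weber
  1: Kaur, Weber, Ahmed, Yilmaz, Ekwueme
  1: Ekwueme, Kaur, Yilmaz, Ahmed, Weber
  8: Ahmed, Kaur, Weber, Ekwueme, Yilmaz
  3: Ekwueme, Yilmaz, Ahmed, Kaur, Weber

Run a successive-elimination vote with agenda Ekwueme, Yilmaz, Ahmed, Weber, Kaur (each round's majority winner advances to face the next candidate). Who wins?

Ahmed

Round 1: Ekwueme vs Yilmaz — 12–3, Ekwueme advances.
Round 2: Ekwueme vs Ahmed — 6–9, Ahmed advances.
Round 3: Ahmed vs Weber — 14–1, Ahmed advances.
Round 4: Ahmed vs Kaur — 11–4, Ahmed advances.
The agenda winner is Ahmed.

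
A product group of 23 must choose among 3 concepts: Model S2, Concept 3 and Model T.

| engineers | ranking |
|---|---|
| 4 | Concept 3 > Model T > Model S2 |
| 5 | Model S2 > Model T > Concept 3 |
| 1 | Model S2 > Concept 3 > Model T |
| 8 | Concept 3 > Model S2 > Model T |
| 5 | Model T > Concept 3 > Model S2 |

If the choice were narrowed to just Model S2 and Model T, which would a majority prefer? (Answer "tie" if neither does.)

Model S2

Ballots ranking Model S2 above Model T: 5 + 1 + 8 = 14.
Ballots ranking Model T above Model S2: 23 − 14 = 9.
Model S2 wins the head-to-head 14–9.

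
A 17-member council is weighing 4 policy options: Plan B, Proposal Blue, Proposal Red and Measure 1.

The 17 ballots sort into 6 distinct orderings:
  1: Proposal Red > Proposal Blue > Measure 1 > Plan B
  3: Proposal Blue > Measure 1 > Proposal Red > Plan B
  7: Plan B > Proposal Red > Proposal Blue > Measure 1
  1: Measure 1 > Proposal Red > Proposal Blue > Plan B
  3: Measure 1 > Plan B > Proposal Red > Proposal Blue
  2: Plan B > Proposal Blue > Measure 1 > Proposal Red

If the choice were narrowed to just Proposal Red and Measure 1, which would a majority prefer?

Ballots ranking Proposal Red above Measure 1: 1 + 7 = 8.
Ballots ranking Measure 1 above Proposal Red: 17 − 8 = 9.
Measure 1 wins the head-to-head 9–8.

Measure 1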